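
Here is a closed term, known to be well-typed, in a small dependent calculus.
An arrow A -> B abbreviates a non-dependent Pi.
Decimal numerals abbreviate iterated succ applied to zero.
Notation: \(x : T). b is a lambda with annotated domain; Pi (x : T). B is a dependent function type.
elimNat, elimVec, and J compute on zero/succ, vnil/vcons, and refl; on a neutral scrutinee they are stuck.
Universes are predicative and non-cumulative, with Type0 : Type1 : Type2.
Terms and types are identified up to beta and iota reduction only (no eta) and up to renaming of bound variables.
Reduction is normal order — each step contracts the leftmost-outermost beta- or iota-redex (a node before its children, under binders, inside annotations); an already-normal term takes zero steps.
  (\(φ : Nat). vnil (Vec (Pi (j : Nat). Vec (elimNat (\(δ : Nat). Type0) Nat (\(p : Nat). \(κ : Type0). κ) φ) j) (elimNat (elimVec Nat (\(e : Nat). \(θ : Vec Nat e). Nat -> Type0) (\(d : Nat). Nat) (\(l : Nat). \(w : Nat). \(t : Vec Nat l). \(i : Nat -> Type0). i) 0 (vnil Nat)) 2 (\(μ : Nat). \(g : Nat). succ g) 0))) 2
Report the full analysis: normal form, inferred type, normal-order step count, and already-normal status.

reduced normal form:
  vnil (Vec (Pi (φ : Nat). Vec Nat φ) 2)
type:
  Vec (Vec (Pi (φ : Nat). Vec Nat φ) 2) 0
steps to reach normal form (normal order): 9
already normal: no
first contracted redex: a beta-redex


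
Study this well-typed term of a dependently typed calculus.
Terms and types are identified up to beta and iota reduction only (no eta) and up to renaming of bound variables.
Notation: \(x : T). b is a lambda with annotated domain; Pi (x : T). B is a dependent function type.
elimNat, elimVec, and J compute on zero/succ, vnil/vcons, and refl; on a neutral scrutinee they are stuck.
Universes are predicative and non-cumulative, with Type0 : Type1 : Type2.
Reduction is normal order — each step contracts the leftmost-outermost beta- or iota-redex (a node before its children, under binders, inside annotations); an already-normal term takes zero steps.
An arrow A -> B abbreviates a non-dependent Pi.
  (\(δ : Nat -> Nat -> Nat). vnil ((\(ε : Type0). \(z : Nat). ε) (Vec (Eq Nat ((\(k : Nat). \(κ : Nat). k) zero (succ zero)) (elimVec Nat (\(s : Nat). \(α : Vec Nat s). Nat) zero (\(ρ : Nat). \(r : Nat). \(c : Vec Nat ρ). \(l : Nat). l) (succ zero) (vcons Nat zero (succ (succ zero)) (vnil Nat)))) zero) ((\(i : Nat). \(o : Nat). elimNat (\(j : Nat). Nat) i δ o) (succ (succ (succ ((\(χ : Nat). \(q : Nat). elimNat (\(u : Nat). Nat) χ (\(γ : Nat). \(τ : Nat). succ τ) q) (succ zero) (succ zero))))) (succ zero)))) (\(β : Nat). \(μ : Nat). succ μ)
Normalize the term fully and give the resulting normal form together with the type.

reduced normal form:
  vnil (Vec (Eq Nat zero zero) zero)
the term's type:
  Vec (Vec (Eq Nat zero zero) zero) zero
observation: contracting a beta-redex first, the term normalizes in 11 steps.


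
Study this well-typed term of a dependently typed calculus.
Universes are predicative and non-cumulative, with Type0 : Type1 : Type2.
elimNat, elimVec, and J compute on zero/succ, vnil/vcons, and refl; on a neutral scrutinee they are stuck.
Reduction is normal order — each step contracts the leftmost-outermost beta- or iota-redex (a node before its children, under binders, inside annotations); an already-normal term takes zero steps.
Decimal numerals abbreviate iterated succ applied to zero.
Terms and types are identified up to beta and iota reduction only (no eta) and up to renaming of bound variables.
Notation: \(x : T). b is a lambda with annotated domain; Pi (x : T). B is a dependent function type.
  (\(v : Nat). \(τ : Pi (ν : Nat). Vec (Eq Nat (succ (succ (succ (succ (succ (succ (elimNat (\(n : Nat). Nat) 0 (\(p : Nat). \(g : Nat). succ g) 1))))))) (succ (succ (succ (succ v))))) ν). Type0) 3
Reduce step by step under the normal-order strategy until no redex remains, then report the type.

normal-order reduction:
  (\(v : Nat). \(τ : Pi (ν : Nat). Vec (Eq Nat (succ (succ (succ (succ (succ (succ (elimNat (\(n : Nat). Nat) 0 (\(p : Nat). \(g : Nat). succ g) 1))))))) (succ (succ (succ (succ v))))) ν). Type0) 3
  ~> \(v : Pi (τ : Nat). Vec (Eq Nat (succ (succ (succ (succ (succ (succ (elimNat (\(ν : Nat). Nat) 0 (\(n : Nat). \(p : Nat). succ p) 1))))))) 7) τ). Type0
  ~> \(v : Pi (τ : Nat). Vec (Eq Nat (succ (succ (succ (succ (succ (succ ((\(ν : Nat). \(n : Nat). succ n) 0 (elimNat (\(p : Nat). Nat) 0 (\(g : Nat). \(r : Nat). succ r) 0)))))))) 7) τ). Type0
  ~> \(v : Pi (τ : Nat). Vec (Eq Nat (succ (succ (succ (succ (succ (succ ((\(ν : Nat). succ ν) (elimNat (\(n : Nat). Nat) 0 (\(p : Nat). \(g : Nat). succ g) 0)))))))) 7) τ). Type0
  ~> \(v : Pi (τ : Nat). Vec (Eq Nat (succ (succ (succ (succ (succ (succ (succ (elimNat (\(ν : Nat). Nat) 0 (\(n : Nat). \(p : Nat). succ p) 0)))))))) 7) τ). Type0
  ~> \(v : Pi (τ : Nat). Vec (Eq Nat 7 7) τ). Type0
the term's type:
  Pi (v : Pi (τ : Nat). Vec (Eq Nat 7 7) τ). Type1


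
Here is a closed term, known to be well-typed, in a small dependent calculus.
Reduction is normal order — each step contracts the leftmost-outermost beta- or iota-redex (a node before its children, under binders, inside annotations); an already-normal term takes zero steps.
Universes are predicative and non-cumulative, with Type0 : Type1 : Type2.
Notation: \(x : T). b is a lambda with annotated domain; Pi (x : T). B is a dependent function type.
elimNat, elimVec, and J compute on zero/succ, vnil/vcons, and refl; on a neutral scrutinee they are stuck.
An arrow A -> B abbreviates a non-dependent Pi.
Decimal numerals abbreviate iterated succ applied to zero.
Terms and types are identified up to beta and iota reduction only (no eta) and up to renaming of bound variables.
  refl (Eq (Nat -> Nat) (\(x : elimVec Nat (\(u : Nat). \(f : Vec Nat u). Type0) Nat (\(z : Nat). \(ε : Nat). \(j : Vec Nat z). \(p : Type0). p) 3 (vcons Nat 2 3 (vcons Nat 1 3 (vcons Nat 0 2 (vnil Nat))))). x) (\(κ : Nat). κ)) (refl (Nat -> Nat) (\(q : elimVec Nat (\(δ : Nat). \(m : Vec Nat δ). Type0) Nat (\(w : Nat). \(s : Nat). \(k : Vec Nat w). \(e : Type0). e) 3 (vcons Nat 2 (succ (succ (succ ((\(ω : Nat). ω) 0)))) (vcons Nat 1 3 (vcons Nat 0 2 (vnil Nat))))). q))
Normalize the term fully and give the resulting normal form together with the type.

normal form:
  refl (Eq (Nat -> Nat) (\(x : Nat). x) (\(u : Nat). u)) (refl (Nat -> Nat) (\(f : Nat). f))
type:
  Eq (Eq (Nat -> Nat) (\(x : Nat). x) (\(u : Nat). u)) (refl (Nat -> Nat) (\(f : Nat). f)) (refl (Nat -> Nat) (\(z : Nat). z))
observation: 32 normal-order steps normalize the term, beginning with an elimVec iota-redex.


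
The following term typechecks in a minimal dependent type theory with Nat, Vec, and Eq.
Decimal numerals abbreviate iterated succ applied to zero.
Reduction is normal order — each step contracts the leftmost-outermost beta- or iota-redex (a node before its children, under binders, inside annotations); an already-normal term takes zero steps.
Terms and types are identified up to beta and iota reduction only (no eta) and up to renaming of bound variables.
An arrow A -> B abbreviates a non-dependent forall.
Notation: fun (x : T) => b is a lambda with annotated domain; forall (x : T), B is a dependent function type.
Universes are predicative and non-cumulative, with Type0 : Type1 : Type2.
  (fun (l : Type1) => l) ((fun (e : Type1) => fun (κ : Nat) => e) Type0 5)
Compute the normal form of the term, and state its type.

reduced normal form:
  Type0
inferred type:
  Type1


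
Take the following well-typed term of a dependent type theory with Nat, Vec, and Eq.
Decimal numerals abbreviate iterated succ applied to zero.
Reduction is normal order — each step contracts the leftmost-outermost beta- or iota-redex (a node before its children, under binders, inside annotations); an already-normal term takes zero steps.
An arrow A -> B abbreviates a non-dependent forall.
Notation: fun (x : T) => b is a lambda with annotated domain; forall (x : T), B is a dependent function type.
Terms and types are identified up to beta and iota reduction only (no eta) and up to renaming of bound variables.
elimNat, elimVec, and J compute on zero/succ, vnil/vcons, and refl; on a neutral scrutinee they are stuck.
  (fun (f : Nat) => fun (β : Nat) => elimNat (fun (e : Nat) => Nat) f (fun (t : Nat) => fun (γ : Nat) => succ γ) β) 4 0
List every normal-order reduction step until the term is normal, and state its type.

normal-order reduction:
  (fun (f : Nat) => fun (β : Nat) => elimNat (fun (e : Nat) => Nat) f (fun (t : Nat) => fun (γ : Nat) => succ γ) β) 4 0
  ~> (fun (f : Nat) => elimNat (fun (β : Nat) => Nat) 4 (fun (e : Nat) => fun (t : Nat) => succ t) f) 0
  ~> elimNat (fun (f : Nat) => Nat) 4 (fun (β : Nat) => fun (e : Nat) => succ e) 0
  ~> 4
the term's type:
  Nat


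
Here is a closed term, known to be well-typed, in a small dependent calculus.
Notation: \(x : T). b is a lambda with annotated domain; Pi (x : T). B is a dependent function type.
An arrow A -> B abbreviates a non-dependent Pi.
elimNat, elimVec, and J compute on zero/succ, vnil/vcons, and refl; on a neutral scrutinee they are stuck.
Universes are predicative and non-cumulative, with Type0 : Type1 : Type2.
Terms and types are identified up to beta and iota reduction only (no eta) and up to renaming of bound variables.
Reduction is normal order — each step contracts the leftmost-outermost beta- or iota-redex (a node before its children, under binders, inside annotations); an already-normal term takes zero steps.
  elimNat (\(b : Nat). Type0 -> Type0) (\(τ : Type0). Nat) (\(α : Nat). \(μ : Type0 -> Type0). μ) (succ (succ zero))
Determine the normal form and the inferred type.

normal form:
  \(b : Type0). Nat
type:
  Type0 -> Type0


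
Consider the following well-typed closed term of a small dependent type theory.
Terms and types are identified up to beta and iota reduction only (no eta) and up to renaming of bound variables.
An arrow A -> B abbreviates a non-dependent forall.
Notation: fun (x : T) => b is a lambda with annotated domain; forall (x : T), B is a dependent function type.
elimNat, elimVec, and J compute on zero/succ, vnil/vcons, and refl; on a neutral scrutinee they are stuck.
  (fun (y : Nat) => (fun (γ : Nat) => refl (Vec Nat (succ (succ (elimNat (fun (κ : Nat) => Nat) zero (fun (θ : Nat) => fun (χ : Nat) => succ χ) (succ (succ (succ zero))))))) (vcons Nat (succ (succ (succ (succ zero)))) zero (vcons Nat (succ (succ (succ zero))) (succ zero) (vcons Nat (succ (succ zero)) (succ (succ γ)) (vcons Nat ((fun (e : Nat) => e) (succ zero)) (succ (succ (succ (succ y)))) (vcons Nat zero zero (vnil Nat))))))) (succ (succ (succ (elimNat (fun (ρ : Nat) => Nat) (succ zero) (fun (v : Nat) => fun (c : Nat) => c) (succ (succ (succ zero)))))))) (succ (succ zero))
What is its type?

the term's type:
  Eq (Vec Nat (succ (succ (succ (succ (succ zero)))))) (vcons Nat (succ (succ (succ (succ zero)))) zero (vcons Nat (succ (succ (succ zero))) (succ zero) (vcons Nat (succ (succ zero)) (succ (succ (succ (succ (succ (succ zero)))))) (vcons Nat (succ zero) (succ (succ (succ (succ (succ (succ zero)))))) (vcons Nat zero zero (vnil Nat)))))) (vcons Nat (succ (succ (succ (succ zero)))) zero (vcons Nat (succ (succ (succ zero))) (succ zero) (vcons Nat (succ (succ zero)) (succ (succ (succ (succ (succ (succ zero)))))) (vcons Nat (succ zero) (succ (succ (succ (succ (succ (succ zero)))))) (vcons Nat zero zero (vnil Nat))))))


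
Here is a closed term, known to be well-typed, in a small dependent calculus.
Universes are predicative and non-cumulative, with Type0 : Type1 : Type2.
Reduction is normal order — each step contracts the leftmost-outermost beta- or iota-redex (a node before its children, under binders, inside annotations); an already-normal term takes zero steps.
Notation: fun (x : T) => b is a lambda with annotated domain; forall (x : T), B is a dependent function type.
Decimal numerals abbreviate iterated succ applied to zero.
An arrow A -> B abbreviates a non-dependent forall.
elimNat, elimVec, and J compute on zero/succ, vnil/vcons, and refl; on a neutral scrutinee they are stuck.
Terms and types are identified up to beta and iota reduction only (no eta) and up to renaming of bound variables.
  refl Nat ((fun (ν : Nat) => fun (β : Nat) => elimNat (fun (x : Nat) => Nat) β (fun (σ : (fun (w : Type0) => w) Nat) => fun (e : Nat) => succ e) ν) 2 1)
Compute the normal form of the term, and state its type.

normal form:
  refl Nat 3
the term's type:
  Eq Nat 3 3


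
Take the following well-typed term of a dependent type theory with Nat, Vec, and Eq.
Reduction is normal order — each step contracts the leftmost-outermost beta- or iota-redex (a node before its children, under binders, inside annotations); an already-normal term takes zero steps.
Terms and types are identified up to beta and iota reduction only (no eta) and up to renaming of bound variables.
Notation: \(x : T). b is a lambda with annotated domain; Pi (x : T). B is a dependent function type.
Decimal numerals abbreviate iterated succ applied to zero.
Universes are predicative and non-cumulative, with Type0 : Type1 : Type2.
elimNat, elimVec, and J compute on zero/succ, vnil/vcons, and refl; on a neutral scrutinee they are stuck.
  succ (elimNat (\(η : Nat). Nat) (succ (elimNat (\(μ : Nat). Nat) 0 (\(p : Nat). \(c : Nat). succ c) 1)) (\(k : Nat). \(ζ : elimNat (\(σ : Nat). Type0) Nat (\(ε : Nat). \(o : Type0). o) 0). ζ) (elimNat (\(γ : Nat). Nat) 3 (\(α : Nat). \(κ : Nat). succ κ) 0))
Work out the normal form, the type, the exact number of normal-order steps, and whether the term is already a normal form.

normal form:
  3
the term's type:
  Nat
steps to reach normal form (normal order): 16
started in normal form: no
first contracted redex: an elimNat iota-redex


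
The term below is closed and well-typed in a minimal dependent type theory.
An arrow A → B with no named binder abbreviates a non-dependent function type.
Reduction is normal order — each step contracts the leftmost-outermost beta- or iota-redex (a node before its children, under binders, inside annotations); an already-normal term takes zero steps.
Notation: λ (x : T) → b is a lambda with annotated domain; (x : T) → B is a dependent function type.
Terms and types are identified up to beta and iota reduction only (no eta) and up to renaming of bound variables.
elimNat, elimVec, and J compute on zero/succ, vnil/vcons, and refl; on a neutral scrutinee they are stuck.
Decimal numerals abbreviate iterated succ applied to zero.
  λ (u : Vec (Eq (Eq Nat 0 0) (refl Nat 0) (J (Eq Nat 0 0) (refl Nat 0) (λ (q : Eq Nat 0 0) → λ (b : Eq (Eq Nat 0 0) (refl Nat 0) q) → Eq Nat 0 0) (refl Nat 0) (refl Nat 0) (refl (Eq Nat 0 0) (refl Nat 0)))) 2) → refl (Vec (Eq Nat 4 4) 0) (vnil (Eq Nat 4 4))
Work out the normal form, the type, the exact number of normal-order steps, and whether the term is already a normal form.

normal form:
  λ (u : Vec (Eq (Eq Nat 0 0) (refl Nat 0) (refl Nat 0)) 2) → refl (Vec (Eq Nat 4 4) 0) (vnil (Eq Nat 4 4))
type:
  Vec (Eq (Eq Nat 0 0) (refl Nat 0) (refl Nat 0)) 2 → Eq (Vec (Eq Nat 4 4) 0) (vnil (Eq Nat 4 4)) (vnil (Eq Nat 4 4))
normal-order step count: 1
started in normal form: no
first redex: a J iota-redex


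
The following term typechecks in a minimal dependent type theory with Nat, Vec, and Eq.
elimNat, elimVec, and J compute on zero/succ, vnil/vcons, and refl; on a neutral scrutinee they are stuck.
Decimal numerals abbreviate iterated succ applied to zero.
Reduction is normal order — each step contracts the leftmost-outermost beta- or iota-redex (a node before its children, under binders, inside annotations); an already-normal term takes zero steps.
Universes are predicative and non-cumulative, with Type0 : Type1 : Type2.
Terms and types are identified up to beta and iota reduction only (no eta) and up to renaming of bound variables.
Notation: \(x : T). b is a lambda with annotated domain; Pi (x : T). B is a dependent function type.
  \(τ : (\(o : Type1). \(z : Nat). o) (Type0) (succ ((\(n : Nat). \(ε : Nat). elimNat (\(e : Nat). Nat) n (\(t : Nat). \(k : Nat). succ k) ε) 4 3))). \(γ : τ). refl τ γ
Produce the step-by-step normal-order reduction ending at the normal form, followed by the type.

reduction (normal order):
  \(τ : (\(o : Type1). \(z : Nat). o) (Type0) (succ ((\(n : Nat). \(ε : Nat). elimNat (\(e : Nat). Nat) n (\(t : Nat). \(k : Nat). succ k) ε) 4 3))). \(γ : τ). refl τ γ
  ~> \(τ : (\(o : Nat). Type0) (succ ((\(z : Nat). \(n : Nat). elimNat (\(ε : Nat). Nat) z (\(e : Nat). \(t : Nat). succ t) n) 4 3))). \(k : τ). refl τ k
  ~> \(τ : Type0). \(o : τ). refl τ o
the term's type:
  Pi (τ : Type0). Pi (o : τ). Eq τ o o


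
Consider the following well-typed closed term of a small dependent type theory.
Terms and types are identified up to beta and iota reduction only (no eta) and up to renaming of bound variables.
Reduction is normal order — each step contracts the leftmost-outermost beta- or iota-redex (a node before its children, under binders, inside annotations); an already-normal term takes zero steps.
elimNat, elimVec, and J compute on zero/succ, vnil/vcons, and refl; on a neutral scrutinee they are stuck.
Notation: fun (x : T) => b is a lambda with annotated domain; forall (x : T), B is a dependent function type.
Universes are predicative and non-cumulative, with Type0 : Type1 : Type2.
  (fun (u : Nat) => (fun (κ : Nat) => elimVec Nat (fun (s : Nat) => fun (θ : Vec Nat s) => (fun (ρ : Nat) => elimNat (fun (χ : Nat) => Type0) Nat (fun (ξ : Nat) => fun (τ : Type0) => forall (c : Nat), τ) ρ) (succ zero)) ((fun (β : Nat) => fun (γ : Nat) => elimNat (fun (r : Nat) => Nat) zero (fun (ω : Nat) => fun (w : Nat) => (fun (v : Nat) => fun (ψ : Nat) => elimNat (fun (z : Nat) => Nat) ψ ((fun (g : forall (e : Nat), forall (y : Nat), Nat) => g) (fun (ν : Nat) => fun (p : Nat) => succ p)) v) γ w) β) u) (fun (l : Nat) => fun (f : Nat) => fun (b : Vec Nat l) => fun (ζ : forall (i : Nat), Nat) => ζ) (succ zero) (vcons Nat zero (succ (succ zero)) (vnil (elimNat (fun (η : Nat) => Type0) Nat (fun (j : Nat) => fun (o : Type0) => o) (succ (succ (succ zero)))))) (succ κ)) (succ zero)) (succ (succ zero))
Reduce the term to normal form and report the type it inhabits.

normal form:
  succ (succ (succ (succ zero)))
type:
  Nat
observation: normalization takes exactly 39 steps under the normal-order strategy.


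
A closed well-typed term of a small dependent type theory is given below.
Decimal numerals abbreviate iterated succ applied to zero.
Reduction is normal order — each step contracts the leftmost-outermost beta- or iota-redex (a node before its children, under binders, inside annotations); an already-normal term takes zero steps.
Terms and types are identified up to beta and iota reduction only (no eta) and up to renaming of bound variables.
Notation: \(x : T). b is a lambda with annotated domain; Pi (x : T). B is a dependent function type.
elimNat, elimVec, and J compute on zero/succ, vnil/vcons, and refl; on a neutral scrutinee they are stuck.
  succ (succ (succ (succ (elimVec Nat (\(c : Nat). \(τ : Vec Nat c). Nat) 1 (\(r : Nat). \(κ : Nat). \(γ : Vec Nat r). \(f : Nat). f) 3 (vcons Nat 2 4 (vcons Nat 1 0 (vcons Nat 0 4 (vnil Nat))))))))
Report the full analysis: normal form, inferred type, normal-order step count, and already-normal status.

reduced normal form:
  5
inferred type:
  Nat
steps to reach normal form (normal order): 16
already normal: no
first redex: an elimVec iota-redex


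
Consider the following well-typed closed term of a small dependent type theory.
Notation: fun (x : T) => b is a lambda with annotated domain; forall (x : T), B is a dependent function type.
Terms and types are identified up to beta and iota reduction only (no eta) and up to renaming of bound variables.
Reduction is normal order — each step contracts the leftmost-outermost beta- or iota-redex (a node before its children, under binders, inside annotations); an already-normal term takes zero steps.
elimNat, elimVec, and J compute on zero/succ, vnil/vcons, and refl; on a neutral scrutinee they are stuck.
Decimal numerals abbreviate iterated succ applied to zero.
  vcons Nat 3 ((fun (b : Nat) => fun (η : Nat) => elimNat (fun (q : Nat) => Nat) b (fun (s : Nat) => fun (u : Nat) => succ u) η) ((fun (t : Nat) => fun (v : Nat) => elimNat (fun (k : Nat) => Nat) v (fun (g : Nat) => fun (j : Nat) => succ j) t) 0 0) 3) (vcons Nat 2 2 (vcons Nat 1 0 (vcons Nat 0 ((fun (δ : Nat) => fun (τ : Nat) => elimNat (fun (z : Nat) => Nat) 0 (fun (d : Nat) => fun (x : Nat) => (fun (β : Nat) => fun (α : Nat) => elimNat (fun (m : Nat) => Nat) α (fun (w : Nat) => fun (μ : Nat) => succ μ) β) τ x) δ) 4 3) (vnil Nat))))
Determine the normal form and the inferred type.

resulting normal form:
  vcons Nat 3 3 (vcons Nat 2 2 (vcons Nat 1 0 (vcons Nat 0 12 (vnil Nat))))
type:
  Vec Nat 4
observation: the first redex contracted is a beta-redex; the normal form is reached in 78 normal-order steps.


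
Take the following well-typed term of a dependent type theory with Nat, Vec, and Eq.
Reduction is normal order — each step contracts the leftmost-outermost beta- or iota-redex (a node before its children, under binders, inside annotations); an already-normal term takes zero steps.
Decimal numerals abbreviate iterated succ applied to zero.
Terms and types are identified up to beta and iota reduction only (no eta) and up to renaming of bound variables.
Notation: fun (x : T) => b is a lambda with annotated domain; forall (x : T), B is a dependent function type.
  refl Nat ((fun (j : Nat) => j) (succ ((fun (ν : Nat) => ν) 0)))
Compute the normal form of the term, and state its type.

reduced normal form:
  refl Nat 1
inferred type:
  Eq Nat 1 1
observation: the first redex contracted is a beta-redex; the normal form is reached in 2 normal-order steps.


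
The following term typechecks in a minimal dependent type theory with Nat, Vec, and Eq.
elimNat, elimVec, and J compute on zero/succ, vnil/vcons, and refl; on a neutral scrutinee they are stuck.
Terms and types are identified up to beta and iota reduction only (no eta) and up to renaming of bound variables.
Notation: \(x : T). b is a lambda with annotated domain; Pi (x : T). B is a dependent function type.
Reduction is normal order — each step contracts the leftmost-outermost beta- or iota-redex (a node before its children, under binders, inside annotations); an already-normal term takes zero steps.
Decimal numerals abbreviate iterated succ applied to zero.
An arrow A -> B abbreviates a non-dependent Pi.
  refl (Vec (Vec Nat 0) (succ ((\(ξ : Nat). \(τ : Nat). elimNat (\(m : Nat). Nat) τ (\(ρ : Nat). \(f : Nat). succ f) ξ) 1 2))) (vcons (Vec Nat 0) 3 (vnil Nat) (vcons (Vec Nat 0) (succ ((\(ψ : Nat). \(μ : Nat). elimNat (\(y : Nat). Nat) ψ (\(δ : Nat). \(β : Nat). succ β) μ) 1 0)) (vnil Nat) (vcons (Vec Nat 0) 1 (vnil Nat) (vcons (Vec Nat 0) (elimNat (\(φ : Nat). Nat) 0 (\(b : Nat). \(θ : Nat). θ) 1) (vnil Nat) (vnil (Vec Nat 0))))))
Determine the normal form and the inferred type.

reduced normal form:
  refl (Vec (Vec Nat 0) 4) (vcons (Vec Nat 0) 3 (vnil Nat) (vcons (Vec Nat 0) 2 (vnil Nat) (vcons (Vec Nat 0) 1 (vnil Nat) (vcons (Vec Nat 0) 0 (vnil Nat) (vnil (Vec Nat 0))))))
inferred type:
  Eq (Vec (Vec Nat 0) 4) (vcons (Vec Nat 0) 3 (vnil Nat) (vcons (Vec Nat 0) 2 (vnil Nat) (vcons (Vec Nat 0) 1 (vnil Nat) (vcons (Vec Nat 0) 0 (vnil Nat) (vnil (Vec Nat 0)))))) (vcons (Vec Nat 0) 3 (vnil Nat) (vcons (Vec Nat 0) 2 (vnil Nat) (vcons (Vec Nat 0) 1 (vnil Nat) (vcons (Vec Nat 0) 0 (vnil Nat) (vnil (Vec Nat 0))))))
observation: reduction starts at a beta-redex, and 13 normal-order steps reach the normal form.


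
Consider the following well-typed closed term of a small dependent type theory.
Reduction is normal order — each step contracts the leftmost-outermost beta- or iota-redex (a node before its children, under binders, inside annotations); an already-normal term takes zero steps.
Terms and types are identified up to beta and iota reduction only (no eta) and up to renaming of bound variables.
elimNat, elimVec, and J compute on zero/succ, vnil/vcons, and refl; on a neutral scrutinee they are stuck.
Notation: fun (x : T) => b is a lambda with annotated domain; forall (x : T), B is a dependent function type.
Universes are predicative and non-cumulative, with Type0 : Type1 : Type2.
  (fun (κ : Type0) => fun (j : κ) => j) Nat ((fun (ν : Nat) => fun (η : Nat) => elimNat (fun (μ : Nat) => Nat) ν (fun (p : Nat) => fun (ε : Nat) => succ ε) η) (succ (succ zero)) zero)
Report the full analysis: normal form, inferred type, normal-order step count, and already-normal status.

normal form:
  succ (succ zero)
the term's type:
  Nat
steps to reach normal form (normal order): 5
term was already normal: no
first redex: a beta-redex


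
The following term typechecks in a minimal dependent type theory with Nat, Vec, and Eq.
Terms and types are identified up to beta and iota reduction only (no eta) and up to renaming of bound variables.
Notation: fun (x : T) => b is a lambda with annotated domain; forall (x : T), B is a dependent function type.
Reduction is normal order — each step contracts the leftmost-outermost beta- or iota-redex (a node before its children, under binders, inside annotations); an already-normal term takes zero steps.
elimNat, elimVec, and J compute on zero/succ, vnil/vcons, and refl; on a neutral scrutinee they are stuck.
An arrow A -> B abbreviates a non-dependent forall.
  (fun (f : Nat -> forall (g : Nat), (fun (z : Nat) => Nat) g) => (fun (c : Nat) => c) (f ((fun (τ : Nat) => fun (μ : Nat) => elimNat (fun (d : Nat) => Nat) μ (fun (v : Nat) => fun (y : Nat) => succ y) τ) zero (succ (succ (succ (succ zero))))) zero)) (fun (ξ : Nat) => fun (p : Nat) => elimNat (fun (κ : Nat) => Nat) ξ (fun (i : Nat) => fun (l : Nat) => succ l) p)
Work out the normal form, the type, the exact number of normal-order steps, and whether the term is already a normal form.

reduced normal form:
  succ (succ (succ (succ zero)))
inferred type:
  Nat
normal-order step count: 8
term was already normal: no
first redex: a beta-redex


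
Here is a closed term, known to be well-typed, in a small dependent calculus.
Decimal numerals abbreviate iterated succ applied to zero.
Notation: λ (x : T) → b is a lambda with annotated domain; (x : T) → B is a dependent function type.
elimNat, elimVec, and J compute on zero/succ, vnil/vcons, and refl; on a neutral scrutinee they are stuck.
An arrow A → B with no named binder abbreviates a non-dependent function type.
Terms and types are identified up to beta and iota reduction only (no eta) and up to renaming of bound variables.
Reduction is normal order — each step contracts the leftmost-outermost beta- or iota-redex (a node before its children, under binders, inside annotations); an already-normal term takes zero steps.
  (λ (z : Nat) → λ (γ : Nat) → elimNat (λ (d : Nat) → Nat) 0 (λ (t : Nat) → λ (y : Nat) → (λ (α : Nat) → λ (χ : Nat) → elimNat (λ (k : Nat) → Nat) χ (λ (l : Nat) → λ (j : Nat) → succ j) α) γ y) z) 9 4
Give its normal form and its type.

resulting normal form:
  36
inferred type:
  Nat


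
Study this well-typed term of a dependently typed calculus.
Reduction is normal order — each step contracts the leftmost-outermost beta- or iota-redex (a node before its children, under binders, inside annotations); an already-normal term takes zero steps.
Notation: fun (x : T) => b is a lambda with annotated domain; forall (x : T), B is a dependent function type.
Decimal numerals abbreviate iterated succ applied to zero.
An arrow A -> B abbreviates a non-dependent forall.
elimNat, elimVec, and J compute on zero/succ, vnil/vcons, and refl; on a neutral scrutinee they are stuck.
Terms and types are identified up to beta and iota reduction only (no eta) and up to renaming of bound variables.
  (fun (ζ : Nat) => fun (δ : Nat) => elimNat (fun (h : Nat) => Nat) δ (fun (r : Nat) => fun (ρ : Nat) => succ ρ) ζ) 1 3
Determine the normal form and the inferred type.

resulting normal form:
  4
the term's type:
  Nat
observation: reduction starts at a beta-redex, and 6 normal-order steps reach the normal form.


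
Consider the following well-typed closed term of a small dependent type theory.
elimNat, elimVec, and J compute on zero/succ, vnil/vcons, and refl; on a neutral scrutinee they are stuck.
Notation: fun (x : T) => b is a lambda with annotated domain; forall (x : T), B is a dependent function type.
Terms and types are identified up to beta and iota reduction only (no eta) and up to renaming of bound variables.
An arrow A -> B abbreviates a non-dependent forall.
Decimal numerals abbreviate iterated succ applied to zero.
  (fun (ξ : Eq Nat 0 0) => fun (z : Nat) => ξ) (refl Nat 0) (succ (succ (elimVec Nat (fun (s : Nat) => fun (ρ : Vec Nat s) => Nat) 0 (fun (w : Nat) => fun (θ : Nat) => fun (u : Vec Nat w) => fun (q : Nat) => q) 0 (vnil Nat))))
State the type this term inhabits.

inferred type:
  Eq Nat 0 0


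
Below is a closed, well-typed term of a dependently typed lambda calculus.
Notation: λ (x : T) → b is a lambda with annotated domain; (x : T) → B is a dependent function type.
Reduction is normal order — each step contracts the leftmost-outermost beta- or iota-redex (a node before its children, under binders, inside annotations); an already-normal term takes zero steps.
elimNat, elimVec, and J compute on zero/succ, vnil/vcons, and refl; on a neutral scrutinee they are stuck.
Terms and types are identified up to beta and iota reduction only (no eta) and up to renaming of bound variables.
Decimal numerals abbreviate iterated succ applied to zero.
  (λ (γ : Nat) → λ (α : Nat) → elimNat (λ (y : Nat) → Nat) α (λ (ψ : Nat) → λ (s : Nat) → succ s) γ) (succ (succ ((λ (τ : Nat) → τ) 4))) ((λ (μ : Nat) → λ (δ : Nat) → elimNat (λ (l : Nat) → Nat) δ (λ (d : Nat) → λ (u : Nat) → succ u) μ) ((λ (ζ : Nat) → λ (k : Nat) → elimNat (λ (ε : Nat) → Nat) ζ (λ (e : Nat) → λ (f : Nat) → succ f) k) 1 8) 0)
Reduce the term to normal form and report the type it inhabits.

normal form:
  15
type:
  Nat
observation: contracting a beta-redex first, the term normalizes in 79 steps.


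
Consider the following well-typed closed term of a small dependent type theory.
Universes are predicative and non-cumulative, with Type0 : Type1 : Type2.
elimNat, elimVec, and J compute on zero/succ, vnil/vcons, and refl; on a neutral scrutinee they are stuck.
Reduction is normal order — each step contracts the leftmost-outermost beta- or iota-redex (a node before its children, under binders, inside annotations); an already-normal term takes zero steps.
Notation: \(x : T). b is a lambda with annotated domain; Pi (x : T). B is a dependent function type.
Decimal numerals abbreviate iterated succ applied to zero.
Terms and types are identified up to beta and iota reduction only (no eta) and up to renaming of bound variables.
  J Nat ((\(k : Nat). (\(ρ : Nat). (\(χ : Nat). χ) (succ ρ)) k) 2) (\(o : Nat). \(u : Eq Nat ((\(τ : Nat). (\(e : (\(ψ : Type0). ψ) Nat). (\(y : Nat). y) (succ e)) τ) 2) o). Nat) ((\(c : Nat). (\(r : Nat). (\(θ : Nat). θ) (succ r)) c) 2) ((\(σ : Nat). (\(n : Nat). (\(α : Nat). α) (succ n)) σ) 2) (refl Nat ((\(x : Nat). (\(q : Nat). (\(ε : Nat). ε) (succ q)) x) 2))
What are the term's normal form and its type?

resulting normal form:
  3
type:
  Nat
observation: 4 normal-order steps separate the term from its normal form.


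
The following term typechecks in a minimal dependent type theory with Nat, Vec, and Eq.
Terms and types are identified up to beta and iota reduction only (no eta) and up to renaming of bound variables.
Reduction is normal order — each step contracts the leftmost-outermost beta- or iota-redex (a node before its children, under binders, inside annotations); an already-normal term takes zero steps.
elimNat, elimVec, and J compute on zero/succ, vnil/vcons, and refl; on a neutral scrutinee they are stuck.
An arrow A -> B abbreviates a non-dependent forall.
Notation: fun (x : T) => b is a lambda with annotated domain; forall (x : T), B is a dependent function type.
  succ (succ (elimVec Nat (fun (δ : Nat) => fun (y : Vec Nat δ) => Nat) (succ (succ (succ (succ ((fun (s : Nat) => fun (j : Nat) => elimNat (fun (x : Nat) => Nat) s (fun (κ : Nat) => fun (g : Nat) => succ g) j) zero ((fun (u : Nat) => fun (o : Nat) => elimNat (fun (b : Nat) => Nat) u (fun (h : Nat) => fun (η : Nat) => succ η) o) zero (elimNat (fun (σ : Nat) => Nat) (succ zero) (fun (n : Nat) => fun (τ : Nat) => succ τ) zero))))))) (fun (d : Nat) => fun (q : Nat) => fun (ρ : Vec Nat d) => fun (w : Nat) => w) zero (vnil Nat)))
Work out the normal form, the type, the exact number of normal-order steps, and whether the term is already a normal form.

resulting normal form:
  succ (succ (succ (succ (succ (succ (succ zero))))))
the term's type:
  Nat
normal-order step count: 14
already normal: no
first redex: an elimVec iota-redex


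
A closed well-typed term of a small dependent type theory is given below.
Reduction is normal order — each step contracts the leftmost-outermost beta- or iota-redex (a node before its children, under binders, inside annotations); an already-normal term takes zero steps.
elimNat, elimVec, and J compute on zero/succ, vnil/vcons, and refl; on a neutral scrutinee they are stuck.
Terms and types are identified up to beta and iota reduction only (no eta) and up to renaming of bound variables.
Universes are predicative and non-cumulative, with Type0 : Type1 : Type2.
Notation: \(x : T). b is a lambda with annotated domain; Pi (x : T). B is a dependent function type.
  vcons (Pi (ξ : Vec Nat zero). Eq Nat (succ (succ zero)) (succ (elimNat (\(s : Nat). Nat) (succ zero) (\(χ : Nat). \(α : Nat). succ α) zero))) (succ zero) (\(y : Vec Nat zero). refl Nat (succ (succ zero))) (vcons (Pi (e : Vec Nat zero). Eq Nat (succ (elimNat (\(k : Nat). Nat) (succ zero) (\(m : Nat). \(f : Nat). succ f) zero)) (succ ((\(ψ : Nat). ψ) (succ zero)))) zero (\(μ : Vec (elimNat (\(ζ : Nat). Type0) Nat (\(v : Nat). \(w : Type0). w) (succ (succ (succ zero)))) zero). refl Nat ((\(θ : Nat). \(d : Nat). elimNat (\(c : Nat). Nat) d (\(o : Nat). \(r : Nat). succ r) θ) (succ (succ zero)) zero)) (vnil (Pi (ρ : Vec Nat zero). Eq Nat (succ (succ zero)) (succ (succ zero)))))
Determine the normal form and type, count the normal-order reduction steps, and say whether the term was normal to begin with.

reduced normal form:
  vcons (Pi (ξ : Vec Nat zero). Eq Nat (succ (succ zero)) (succ (succ zero))) (succ zero) (\(s : Vec Nat zero). refl Nat (succ (succ zero))) (vcons (Pi (χ : Vec Nat zero). Eq Nat (succ (succ zero)) (succ (succ zero))) zero (\(α : Vec Nat zero). refl Nat (succ (succ zero))) (vnil (Pi (y : Vec Nat zero). Eq Nat (succ (succ zero)) (succ (succ zero)))))
type:
  Vec (Pi (ξ : Vec Nat zero). Eq Nat (succ (succ zero)) (succ (succ zero))) (succ (succ zero))
normal-order step count: 22
started in normal form: no
first redex: an elimNat iota-redex


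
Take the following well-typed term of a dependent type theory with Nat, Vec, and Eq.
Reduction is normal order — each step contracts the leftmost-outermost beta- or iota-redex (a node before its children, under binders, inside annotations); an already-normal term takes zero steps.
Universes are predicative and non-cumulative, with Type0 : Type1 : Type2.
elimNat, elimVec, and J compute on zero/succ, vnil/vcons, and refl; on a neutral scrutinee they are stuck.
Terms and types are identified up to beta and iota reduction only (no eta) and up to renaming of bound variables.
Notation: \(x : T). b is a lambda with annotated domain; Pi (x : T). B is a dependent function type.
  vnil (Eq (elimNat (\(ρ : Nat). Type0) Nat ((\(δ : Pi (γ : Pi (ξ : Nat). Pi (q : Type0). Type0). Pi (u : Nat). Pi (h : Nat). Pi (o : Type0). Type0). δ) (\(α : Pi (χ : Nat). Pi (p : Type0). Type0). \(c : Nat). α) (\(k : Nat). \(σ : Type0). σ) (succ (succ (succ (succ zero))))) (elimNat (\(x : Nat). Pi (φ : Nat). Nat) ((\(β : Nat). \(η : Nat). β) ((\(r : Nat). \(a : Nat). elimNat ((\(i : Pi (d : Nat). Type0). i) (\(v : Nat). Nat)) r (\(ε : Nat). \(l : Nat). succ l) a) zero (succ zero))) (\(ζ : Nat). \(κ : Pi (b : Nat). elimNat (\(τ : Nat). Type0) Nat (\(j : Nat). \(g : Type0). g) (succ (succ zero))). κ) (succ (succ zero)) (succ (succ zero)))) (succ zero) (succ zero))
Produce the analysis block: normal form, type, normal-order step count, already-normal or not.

normal form:
  vnil (Eq Nat (succ zero) (succ zero))
type:
  Vec (Eq Nat (succ zero) (succ zero)) zero
reduction steps (normal order): 22
started in normal form: no
first redex: a beta-redex


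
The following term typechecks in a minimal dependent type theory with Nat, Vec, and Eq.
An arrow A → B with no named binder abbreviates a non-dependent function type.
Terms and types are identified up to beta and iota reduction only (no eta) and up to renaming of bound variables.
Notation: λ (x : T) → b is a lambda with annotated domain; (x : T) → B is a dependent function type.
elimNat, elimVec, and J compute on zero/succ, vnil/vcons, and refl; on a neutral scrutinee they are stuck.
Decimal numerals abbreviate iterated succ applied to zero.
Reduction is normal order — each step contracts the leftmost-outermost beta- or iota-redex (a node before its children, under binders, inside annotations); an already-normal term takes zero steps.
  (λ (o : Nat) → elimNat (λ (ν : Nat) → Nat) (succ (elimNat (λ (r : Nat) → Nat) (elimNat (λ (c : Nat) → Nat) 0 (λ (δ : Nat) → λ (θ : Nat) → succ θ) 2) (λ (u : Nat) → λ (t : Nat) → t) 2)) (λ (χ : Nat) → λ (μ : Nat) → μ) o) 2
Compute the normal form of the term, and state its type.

resulting normal form:
  3
type:
  Nat


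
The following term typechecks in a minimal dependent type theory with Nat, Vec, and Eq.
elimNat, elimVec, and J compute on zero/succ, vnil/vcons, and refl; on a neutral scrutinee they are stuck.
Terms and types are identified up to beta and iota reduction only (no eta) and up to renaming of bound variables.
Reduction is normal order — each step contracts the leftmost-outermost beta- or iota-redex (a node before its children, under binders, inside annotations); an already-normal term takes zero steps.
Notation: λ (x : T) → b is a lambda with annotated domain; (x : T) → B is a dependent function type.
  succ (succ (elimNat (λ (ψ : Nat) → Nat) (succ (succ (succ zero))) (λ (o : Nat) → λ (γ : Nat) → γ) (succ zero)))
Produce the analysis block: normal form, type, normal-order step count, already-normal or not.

resulting normal form:
  succ (succ (succ (succ (succ zero))))
type:
  Nat
steps to reach normal form (normal order): 4
already normal: no
first redex: an elimNat iota-redex


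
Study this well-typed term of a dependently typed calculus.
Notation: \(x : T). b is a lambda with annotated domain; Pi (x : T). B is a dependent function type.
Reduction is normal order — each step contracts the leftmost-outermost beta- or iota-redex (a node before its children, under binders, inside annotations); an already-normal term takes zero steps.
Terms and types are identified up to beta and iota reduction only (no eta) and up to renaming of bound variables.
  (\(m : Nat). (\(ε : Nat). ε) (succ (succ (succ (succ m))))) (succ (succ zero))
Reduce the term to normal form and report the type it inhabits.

normal form:
  succ (succ (succ (succ (succ (succ zero)))))
the term's type:
  Nat


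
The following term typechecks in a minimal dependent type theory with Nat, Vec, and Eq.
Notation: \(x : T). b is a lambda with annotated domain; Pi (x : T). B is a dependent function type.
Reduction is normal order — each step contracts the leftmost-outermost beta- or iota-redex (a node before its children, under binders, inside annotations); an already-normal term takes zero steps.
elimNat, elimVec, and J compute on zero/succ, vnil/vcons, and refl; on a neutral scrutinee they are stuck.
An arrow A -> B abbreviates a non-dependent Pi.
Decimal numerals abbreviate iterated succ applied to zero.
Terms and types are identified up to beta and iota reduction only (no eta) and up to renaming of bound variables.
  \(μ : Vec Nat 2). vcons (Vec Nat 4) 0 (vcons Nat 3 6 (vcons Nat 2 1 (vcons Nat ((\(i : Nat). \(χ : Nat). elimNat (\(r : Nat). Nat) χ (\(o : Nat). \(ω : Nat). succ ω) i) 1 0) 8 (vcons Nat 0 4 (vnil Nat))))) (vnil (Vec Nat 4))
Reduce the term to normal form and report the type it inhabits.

resulting normal form:
  \(μ : Vec Nat 2). vcons (Vec Nat 4) 0 (vcons Nat 3 6 (vcons Nat 2 1 (vcons Nat 1 8 (vcons Nat 0 4 (vnil Nat))))) (vnil (Vec Nat 4))
type:
  Vec Nat 2 -> Vec (Vec Nat 4) 1
observation: contracting a beta-redex first, the term normalizes in 6 steps.
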